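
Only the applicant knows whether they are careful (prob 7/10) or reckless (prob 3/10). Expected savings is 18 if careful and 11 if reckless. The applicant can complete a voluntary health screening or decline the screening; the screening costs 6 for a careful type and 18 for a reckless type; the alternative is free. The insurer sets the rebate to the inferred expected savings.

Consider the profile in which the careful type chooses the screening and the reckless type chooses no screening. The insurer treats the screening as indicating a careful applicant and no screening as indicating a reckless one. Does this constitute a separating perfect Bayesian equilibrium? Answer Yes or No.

Under these beliefs, the screening earns rebate 18 and no screening earns rebate 11.
careful: the screening nets 18 − 6 = 12; no screening nets 11. careful prefers the screening.
reckless: the screening nets 18 − 18 = 0; no screening nets 11. reckless prefers no screening.
Neither type deviates, so the separating profile is an equilibrium.

Yes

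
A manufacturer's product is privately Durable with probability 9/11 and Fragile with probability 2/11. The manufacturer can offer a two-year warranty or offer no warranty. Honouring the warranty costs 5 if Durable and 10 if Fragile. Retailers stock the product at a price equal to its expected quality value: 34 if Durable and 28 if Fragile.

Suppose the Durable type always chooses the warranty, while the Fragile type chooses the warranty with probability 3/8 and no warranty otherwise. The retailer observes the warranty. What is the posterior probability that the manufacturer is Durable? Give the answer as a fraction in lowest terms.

12/13

P(the warranty) = (9/11)·1 + (2/11)·(3/8) = 39/44.
By Bayes' rule, P(Durable | the warranty) = (9/11) / (39/44) = 12/13.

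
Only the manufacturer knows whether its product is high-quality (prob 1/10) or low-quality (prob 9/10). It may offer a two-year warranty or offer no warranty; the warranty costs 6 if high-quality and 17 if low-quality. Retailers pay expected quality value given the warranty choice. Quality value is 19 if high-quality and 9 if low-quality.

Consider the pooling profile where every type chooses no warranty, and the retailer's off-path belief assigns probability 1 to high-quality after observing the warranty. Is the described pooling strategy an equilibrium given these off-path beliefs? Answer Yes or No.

No

On path, the retailer holds the prior and pays 1/10·19 + 9/10·9 = 10. Off path (the warranty), believing high-quality, it pays 19.
high-quality: no warranty nets 10; the warranty nets 19 − 6 = 13. high-quality would deviate.
low-quality: no warranty nets 10; the warranty nets 19 − 17 = 2. low-quality stays.
A type deviates, so pooling fails.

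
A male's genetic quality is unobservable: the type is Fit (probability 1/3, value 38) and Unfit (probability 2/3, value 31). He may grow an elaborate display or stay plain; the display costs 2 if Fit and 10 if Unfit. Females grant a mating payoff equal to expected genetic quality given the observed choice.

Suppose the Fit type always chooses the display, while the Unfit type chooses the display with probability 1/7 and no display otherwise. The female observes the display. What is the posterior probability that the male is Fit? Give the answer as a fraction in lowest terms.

7/9

P(the display) = (1/3)·1 + (2/3)·(1/7) = 3/7.
By Bayes' rule, P(Fit | the display) = (1/3) / (3/7) = 7/9.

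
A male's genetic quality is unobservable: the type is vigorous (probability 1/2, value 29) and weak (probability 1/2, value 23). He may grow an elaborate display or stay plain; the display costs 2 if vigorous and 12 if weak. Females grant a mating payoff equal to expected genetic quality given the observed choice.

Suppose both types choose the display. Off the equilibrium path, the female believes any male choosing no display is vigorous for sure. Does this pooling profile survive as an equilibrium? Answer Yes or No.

On path, the female holds the prior and pays 1/2·29 + 1/2·23 = 26. Off path (no display), believing vigorous, it pays 29.
vigorous: the display nets 26 − 2 = 24; no display nets 29. vigorous would deviate.
weak: the display nets 26 − 12 = 14; no display nets 29. weak would deviate.
A type deviates, so pooling fails.

No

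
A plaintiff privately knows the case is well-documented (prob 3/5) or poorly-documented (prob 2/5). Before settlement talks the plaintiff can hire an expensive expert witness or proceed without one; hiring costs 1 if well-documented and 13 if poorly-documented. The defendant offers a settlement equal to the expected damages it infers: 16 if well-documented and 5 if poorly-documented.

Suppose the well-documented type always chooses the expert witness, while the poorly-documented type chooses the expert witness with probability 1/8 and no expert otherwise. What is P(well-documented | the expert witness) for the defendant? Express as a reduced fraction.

12/13

P(the expert witness) = (3/5)·1 + (2/5)·(1/8) = 13/20.
By Bayes' rule, P(well-documented | the expert witness) = (3/5) / (13/20) = 12/13.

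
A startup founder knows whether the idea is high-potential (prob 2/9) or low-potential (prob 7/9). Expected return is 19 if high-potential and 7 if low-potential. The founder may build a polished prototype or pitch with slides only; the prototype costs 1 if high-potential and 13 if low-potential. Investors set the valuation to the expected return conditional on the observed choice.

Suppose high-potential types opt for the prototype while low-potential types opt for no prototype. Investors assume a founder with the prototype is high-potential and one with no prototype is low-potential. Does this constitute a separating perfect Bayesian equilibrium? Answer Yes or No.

Under these beliefs, the prototype earns valuation 19 and no prototype earns valuation 7.
high-potential: the prototype nets 19 − 1 = 18; no prototype nets 7. high-potential prefers the prototype.
low-potential: the prototype nets 19 − 13 = 6; no prototype nets 7. low-potential prefers no prototype.
Neither type deviates, so the separating profile is an equilibrium.

Yes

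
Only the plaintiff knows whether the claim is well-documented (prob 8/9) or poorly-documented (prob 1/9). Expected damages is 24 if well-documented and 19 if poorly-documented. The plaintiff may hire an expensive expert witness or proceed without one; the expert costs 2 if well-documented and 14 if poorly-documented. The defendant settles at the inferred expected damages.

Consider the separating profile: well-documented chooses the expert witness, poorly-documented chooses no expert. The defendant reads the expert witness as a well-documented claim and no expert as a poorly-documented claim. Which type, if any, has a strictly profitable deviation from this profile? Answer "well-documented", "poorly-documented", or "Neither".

The expert witness pays 24; no expert pays 19.
well-documented: assigned the expert witness, nets 24 − 2 = 22; deviating to no expert nets 19.
poorly-documented: assigned no expert, nets 19; deviating to the expert witness nets 24 − 14 = 10.
Both types strictly prefer their assigned action; no profitable deviation.

Neither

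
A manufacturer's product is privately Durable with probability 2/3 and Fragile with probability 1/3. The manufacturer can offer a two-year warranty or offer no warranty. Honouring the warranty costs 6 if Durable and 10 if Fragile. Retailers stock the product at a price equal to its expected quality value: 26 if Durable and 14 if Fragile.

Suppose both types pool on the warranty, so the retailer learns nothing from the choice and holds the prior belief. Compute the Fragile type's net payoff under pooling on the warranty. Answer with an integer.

12

Pooled price = 2/3·26 + 1/3·14 = 22.
Fragile pays cost 10 for the warranty, so net payoff = 22 − 10 = 12.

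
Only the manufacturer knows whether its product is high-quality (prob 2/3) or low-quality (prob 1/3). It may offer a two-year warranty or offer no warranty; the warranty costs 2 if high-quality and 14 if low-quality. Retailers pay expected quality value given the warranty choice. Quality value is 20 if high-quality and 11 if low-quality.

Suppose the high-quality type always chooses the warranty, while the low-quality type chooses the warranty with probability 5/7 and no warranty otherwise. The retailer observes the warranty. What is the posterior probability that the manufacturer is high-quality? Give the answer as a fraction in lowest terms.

14/19

P(the warranty) = (2/3)·1 + (1/3)·(5/7) = 19/21.
By Bayes' rule, P(high-quality | the warranty) = (2/3) / (19/21) = 14/19.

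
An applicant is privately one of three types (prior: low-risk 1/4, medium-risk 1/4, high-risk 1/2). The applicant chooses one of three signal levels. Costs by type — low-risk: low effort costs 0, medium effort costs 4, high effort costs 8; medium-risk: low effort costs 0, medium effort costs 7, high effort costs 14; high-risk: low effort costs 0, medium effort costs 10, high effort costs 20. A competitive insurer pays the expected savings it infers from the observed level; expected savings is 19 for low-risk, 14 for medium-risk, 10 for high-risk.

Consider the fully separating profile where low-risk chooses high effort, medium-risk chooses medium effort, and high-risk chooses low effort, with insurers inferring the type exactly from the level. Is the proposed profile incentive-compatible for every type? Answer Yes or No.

Separating rebates: high effort → 19, medium effort → 14, low effort → 10.
low-risk (assigned high effort): low effort: 10 − 0 = 10; medium effort: 14 − 4 = 10; high effort: 19 − 8 = 11. low-risk stays.
medium-risk (assigned medium effort): low effort: 10 − 0 = 10; medium effort: 14 − 7 = 7; high effort: 19 − 14 = 5. medium-risk prefers low effort.
high-risk (assigned low effort): low effort: 10 − 0 = 10; medium effort: 14 − 10 = 4; high effort: 19 − 20 = -1. high-risk stays.
At least one type deviates; the separating profile fails.

No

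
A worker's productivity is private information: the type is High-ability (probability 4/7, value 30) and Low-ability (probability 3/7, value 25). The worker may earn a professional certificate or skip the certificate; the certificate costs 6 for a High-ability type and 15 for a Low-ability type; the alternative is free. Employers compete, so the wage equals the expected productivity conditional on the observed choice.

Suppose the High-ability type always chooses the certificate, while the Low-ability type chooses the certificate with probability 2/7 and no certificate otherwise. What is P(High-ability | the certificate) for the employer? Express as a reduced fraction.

P(the certificate) = (4/7)·1 + (3/7)·(2/7) = 34/49.
By Bayes' rule, P(High-ability | the certificate) = (4/7) / (34/49) = 14/17.

14/17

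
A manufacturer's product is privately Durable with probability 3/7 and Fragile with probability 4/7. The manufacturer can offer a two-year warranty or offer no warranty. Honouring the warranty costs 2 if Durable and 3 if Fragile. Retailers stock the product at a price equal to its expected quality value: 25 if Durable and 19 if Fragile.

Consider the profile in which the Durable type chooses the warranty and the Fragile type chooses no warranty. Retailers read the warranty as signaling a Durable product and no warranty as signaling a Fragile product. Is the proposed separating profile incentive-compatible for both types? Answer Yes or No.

Under these beliefs, the warranty earns price 25 and no warranty earns price 19.
Durable: the warranty nets 25 − 2 = 23; no warranty nets 19. Durable prefers the warranty.
Fragile: the warranty nets 25 − 3 = 22; no warranty nets 19. Fragile would deviate to the warranty.
Fragile has a profitable deviation, so the profile is not an equilibrium.

No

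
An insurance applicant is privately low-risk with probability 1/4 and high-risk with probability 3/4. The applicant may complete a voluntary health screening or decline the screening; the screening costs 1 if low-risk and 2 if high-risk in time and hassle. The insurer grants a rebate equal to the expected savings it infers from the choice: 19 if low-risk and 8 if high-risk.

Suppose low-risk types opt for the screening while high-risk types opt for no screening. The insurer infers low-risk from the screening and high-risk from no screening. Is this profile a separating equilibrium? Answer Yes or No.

No

Under these beliefs, the screening earns rebate 19 and no screening earns rebate 8.
low-risk: the screening nets 19 − 1 = 18; no screening nets 8. low-risk prefers the screening.
high-risk: the screening nets 19 − 2 = 17; no screening nets 8. high-risk would deviate to the screening.
high-risk has a profitable deviation, so the profile is not an equilibrium.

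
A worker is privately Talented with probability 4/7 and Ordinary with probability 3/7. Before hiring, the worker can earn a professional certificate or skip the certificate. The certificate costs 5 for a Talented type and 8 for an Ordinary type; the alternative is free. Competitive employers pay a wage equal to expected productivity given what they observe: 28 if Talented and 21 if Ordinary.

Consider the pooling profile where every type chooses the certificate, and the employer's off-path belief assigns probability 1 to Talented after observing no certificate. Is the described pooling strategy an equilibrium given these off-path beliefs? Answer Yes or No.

No

On path, the employer holds the prior and pays 4/7·28 + 3/7·21 = 25. Off path (no certificate), believing Talented, it pays 28.
Talented: the certificate nets 25 − 5 = 20; no certificate nets 28. Talented would deviate.
Ordinary: the certificate nets 25 − 8 = 17; no certificate nets 28. Ordinary would deviate.
A type deviates, so pooling fails.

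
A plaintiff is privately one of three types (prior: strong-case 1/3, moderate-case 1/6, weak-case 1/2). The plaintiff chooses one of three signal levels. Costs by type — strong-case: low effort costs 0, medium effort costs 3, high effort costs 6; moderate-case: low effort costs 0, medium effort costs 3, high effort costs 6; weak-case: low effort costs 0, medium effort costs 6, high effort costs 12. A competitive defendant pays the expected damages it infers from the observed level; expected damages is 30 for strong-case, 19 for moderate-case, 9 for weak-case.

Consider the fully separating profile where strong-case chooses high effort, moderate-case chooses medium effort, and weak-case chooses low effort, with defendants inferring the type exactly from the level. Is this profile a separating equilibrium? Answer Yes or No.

No

Separating settlements: high effort → 30, medium effort → 19, low effort → 9.
strong-case (assigned high effort): low effort: 9 − 0 = 9; medium effort: 19 − 3 = 16; high effort: 30 − 6 = 24. strong-case stays.
moderate-case (assigned medium effort): low effort: 9 − 0 = 9; medium effort: 19 − 3 = 16; high effort: 30 − 6 = 24. moderate-case prefers high effort.
weak-case (assigned low effort): low effort: 9 − 0 = 9; medium effort: 19 − 6 = 13; high effort: 30 − 12 = 18. weak-case prefers high effort.
At least one type deviates; the separating profile fails.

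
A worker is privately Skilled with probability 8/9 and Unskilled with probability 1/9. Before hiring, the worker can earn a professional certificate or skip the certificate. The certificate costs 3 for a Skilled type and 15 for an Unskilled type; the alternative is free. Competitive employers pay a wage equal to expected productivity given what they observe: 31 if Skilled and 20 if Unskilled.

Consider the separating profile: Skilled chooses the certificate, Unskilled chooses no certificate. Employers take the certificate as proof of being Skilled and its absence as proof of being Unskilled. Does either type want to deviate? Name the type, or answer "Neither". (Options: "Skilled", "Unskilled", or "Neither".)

Neither

The certificate pays 31; no certificate pays 20.
Skilled: assigned the certificate, nets 31 − 3 = 28; deviating to no certificate nets 20.
Unskilled: assigned no certificate, nets 20; deviating to the certificate nets 31 − 15 = 16.
Both types strictly prefer their assigned action; no profitable deviation.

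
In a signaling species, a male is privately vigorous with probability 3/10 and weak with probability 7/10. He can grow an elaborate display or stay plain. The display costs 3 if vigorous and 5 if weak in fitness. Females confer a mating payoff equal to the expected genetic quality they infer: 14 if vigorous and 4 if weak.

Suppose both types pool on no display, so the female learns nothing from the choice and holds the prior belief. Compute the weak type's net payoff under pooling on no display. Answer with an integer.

7

Pooled mating payoff = 3/10·14 + 7/10·4 = 7.
weak pays no cost for no display, so net payoff = 7.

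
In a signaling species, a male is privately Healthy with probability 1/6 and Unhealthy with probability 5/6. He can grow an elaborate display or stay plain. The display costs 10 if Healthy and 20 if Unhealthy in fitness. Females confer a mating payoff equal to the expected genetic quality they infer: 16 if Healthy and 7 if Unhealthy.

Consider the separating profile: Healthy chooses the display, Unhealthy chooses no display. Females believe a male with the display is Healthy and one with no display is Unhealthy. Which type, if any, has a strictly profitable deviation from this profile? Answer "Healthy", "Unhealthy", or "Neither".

Healthy

The display pays 16; no display pays 7.
Healthy: assigned the display, nets 16 − 10 = 6; deviating to no display nets 7.
Unhealthy: assigned no display, nets 7; deviating to the display nets 16 − 20 = -4.
The Healthy type gains 1 by deviating.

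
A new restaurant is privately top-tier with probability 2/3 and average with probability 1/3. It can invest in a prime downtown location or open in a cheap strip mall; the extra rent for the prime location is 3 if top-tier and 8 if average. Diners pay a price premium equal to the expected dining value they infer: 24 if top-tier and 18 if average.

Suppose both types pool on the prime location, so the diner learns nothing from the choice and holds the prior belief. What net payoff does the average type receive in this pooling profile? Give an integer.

Pooled price premium = 2/3·24 + 1/3·18 = 22.
average pays cost 8 for the prime location, so net payoff = 22 − 8 = 14.

14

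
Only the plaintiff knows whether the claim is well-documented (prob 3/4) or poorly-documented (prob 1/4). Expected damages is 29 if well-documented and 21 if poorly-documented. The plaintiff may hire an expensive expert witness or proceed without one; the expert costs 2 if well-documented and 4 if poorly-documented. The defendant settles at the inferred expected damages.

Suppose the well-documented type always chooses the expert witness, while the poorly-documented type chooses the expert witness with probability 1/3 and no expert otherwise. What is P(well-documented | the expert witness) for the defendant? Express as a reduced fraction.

9/10

P(the expert witness) = (3/4)·1 + (1/4)·(1/3) = 5/6.
By Bayes' rule, P(well-documented | the expert witness) = (3/4) / (5/6) = 9/10.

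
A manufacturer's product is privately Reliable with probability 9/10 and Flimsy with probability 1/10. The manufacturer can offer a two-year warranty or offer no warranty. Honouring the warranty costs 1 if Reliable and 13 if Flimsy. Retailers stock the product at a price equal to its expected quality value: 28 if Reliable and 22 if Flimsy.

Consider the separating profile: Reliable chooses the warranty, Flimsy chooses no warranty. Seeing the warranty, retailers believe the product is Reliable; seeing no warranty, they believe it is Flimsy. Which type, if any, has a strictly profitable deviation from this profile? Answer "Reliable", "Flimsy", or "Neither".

Neither

The warranty pays 28; no warranty pays 22.
Reliable: assigned the warranty, nets 28 − 1 = 27; deviating to no warranty nets 22.
Flimsy: assigned no warranty, nets 22; deviating to the warranty nets 28 − 13 = 15.
Both types strictly prefer their assigned action; no profitable deviation.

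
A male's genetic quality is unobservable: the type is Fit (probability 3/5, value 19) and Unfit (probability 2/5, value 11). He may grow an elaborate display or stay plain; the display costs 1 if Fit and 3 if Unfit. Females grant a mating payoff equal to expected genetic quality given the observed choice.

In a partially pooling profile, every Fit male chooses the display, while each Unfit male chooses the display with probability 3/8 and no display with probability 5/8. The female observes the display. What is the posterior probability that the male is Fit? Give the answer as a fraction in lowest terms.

4/5

P(the display) = (3/5)·1 + (2/5)·(3/8) = 3/4.
By Bayes' rule, P(Fit | the display) = (3/5) / (3/4) = 4/5.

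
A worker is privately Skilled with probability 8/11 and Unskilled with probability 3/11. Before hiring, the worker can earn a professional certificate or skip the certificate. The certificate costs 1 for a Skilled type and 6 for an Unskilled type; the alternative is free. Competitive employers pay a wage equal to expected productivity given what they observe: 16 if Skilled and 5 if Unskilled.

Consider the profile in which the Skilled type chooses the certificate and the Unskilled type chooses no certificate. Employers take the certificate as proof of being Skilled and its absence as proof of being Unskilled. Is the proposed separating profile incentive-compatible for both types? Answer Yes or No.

No

Under these beliefs, the certificate earns wage 16 and no certificate earns wage 5.
Skilled: the certificate nets 16 − 1 = 15; no certificate nets 5. Skilled prefers the certificate.
Unskilled: the certificate nets 16 − 6 = 10; no certificate nets 5. Unskilled would deviate to the certificate.
Unskilled has a profitable deviation, so the profile is not an equilibrium.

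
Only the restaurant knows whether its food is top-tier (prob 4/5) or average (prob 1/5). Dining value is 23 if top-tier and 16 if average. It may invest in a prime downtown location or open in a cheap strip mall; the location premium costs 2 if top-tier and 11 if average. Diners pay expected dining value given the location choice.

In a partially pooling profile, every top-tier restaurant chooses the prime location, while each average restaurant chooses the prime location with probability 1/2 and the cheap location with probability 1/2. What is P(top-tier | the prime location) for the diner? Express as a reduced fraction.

P(the prime location) = (4/5)·1 + (1/5)·(1/2) = 9/10.
By Bayes' rule, P(top-tier | the prime location) = (4/5) / (9/10) = 8/9.

8/9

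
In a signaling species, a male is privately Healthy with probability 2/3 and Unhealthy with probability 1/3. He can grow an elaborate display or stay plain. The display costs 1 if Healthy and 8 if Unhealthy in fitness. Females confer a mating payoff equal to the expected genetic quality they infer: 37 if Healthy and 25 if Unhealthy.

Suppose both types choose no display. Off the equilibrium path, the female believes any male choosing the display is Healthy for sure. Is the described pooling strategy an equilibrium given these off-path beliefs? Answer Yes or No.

On path, the female holds the prior and pays 2/3·37 + 1/3·25 = 33. Off path (the display), believing Healthy, it pays 37.
Healthy: no display nets 33; the display nets 37 − 1 = 36. Healthy would deviate.
Unhealthy: no display nets 33; the display nets 37 − 8 = 29. Unhealthy stays.
A type deviates, so pooling fails.

No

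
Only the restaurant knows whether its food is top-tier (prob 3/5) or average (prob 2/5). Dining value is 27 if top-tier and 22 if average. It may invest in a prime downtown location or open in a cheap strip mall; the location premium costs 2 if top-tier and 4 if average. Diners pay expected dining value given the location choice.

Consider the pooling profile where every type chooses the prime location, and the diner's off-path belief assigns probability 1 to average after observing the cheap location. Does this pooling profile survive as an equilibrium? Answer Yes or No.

No

On path, the diner holds the prior and pays 3/5·27 + 2/5·22 = 25. Off path (the cheap location), believing average, it pays 22.
top-tier: the prime location nets 25 − 2 = 23; the cheap location nets 22. top-tier stays.
average: the prime location nets 25 − 4 = 21; the cheap location nets 22. average would deviate.
A type deviates, so pooling fails.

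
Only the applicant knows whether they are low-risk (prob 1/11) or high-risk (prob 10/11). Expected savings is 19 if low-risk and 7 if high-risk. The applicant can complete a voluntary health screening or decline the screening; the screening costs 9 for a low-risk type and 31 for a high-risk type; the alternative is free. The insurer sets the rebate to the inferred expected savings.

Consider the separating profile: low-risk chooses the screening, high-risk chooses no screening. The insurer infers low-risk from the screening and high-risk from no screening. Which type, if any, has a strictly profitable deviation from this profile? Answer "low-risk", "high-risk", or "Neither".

The screening pays 19; no screening pays 7.
low-risk: assigned the screening, nets 19 − 9 = 10; deviating to no screening nets 7.
high-risk: assigned no screening, nets 7; deviating to the screening nets 19 − 31 = -12.
Both types strictly prefer their assigned action; no profitable deviation.

Neither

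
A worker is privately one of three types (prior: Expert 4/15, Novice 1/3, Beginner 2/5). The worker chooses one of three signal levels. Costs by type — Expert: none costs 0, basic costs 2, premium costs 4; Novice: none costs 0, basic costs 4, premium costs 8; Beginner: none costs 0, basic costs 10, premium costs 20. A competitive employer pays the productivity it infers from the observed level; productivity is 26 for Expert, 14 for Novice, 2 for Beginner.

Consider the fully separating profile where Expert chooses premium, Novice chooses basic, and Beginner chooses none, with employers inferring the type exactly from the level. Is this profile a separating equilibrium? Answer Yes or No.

No

Separating wages: premium → 26, basic → 14, none → 2.
Expert (assigned premium): none: 2 − 0 = 2; basic: 14 − 2 = 12; premium: 26 − 4 = 22. Expert stays.
Novice (assigned basic): none: 2 − 0 = 2; basic: 14 − 4 = 10; premium: 26 − 8 = 18. Novice prefers premium.
Beginner (assigned none): none: 2 − 0 = 2; basic: 14 − 10 = 4; premium: 26 − 20 = 6. Beginner prefers premium.
At least one type deviates; the separating profile fails.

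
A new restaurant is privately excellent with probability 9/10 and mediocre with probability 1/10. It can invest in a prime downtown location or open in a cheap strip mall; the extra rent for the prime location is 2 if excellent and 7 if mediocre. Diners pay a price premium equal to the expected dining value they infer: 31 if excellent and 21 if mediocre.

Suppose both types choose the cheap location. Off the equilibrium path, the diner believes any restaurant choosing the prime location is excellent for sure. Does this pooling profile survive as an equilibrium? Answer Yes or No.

On path, the diner holds the prior and pays 9/10·31 + 1/10·21 = 30. Off path (the prime location), believing excellent, it pays 31.
excellent: the cheap location nets 30; the prime location nets 31 − 2 = 29. excellent stays.
mediocre: the cheap location nets 30; the prime location nets 31 − 7 = 24. mediocre stays.
No type deviates, so pooling is sustained.

Yes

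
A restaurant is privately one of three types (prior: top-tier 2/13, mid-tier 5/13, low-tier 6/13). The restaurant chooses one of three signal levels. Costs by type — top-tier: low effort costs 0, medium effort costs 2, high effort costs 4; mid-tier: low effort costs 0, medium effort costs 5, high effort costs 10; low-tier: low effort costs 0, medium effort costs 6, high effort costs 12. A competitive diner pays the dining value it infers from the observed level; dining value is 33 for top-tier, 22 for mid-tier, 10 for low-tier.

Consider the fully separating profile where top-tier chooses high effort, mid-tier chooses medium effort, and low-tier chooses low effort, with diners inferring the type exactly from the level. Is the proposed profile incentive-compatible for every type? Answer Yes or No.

No

Separating price premiums: high effort → 33, medium effort → 22, low effort → 10.
top-tier (assigned high effort): low effort: 10 − 0 = 10; medium effort: 22 − 2 = 20; high effort: 33 − 4 = 29. top-tier stays.
mid-tier (assigned medium effort): low effort: 10 − 0 = 10; medium effort: 22 − 5 = 17; high effort: 33 − 10 = 23. mid-tier prefers high effort.
low-tier (assigned low effort): low effort: 10 − 0 = 10; medium effort: 22 − 6 = 16; high effort: 33 − 12 = 21. low-tier prefers high effort.
At least one type deviates; the separating profile fails.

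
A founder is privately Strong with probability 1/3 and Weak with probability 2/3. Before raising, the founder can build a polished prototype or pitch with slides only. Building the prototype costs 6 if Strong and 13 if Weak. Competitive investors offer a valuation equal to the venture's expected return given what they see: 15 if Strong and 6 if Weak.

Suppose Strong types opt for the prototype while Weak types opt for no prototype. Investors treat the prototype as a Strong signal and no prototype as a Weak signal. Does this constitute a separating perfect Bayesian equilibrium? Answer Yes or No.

Yes

Under these beliefs, the prototype earns valuation 15 and no prototype earns valuation 6.
Strong: the prototype nets 15 − 6 = 9; no prototype nets 6. Strong prefers the prototype.
Weak: the prototype nets 15 − 13 = 2; no prototype nets 6. Weak prefers no prototype.
Neither type deviates, so the separating profile is an equilibrium.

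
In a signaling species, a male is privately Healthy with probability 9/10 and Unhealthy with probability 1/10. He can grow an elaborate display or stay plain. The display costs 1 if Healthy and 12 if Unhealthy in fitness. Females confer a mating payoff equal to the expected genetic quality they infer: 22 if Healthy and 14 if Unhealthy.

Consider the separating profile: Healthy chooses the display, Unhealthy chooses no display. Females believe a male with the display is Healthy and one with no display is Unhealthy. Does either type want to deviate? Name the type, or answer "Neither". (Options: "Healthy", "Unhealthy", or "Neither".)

Neither

The display pays 22; no display pays 14.
Healthy: assigned the display, nets 22 − 1 = 21; deviating to no display nets 14.
Unhealthy: assigned no display, nets 14; deviating to the display nets 22 − 12 = 10.
Both types strictly prefer their assigned action; no profitable deviation.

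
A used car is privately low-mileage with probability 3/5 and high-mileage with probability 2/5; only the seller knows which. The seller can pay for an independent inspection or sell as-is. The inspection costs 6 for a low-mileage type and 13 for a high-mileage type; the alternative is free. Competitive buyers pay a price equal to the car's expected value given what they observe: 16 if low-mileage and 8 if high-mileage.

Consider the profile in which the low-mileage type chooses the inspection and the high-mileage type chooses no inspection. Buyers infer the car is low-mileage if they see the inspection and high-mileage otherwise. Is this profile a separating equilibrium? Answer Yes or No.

Under these beliefs, the inspection earns price 16 and no inspection earns price 8.
low-mileage: the inspection nets 16 − 6 = 10; no inspection nets 8. low-mileage prefers the inspection.
high-mileage: the inspection nets 16 − 13 = 3; no inspection nets 8. high-mileage prefers no inspection.
Neither type deviates, so the separating profile is an equilibrium.

Yes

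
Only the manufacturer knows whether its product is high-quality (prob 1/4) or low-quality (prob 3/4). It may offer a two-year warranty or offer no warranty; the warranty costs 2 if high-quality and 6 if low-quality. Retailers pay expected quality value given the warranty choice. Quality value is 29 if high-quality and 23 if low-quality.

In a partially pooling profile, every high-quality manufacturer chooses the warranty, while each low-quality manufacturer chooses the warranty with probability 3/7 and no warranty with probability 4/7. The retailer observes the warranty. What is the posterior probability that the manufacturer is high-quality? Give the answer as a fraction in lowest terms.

P(the warranty) = (1/4)·1 + (3/4)·(3/7) = 4/7.
By Bayes' rule, P(high-quality | the warranty) = (1/4) / (4/7) = 7/16.

7/16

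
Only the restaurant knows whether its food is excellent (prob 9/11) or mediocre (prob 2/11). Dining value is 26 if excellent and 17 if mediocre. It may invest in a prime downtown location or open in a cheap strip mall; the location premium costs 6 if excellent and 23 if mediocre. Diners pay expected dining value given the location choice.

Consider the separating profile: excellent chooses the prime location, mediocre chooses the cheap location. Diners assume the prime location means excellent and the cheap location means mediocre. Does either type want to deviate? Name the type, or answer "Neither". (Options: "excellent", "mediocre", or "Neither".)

Neither

The prime location pays 26; the cheap location pays 17.
excellent: assigned the prime location, nets 26 − 6 = 20; deviating to the cheap location nets 17.
mediocre: assigned the cheap location, nets 17; deviating to the prime location nets 26 − 23 = 3.
Both types strictly prefer their assigned action; no profitable deviation.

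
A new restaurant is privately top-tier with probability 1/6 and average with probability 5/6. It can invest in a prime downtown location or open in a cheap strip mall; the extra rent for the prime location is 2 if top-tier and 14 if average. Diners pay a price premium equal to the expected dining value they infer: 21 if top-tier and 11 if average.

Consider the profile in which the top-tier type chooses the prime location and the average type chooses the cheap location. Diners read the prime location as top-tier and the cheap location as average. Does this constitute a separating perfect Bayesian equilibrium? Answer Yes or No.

Under these beliefs, the prime location earns price premium 21 and the cheap location earns price premium 11.
top-tier: the prime location nets 21 − 2 = 19; the cheap location nets 11. top-tier prefers the prime location.
average: the prime location nets 21 − 14 = 7; the cheap location nets 11. average prefers the cheap location.
Neither type deviates, so the separating profile is an equilibrium.

Yes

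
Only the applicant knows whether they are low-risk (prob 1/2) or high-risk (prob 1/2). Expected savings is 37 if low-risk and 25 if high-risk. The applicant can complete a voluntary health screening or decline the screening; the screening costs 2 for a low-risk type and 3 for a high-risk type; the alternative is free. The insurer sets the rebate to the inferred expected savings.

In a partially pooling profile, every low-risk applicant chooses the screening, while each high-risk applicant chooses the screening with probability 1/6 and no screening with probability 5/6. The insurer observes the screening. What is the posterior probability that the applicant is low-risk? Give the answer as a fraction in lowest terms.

P(the screening) = (1/2)·1 + (1/2)·(1/6) = 7/12.
By Bayes' rule, P(low-risk | the screening) = (1/2) / (7/12) = 6/7.

6/7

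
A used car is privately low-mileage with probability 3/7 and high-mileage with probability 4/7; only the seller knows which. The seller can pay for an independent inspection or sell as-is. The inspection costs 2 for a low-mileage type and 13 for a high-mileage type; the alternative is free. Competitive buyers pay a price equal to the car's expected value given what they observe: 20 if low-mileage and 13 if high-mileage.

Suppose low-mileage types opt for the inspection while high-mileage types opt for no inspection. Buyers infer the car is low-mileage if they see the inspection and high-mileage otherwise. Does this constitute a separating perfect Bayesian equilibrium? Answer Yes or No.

Yes

Under these beliefs, the inspection earns price 20 and no inspection earns price 13.
low-mileage: the inspection nets 20 − 2 = 18; no inspection nets 13. low-mileage prefers the inspection.
high-mileage: the inspection nets 20 − 13 = 7; no inspection nets 13. high-mileage prefers no inspection.
Neither type deviates, so the separating profile is an equilibrium.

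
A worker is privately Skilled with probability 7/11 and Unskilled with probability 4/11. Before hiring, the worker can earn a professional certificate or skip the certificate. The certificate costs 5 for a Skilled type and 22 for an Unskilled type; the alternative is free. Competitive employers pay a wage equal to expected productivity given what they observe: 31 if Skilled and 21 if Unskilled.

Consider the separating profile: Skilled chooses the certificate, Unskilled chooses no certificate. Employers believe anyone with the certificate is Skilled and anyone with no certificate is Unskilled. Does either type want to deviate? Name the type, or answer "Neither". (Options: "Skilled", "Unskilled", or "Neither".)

The certificate pays 31; no certificate pays 21.
Skilled: assigned the certificate, nets 31 − 5 = 26; deviating to no certificate nets 21.
Unskilled: assigned no certificate, nets 21; deviating to the certificate nets 31 − 22 = 9.
Both types strictly prefer their assigned action; no profitable deviation.

Neither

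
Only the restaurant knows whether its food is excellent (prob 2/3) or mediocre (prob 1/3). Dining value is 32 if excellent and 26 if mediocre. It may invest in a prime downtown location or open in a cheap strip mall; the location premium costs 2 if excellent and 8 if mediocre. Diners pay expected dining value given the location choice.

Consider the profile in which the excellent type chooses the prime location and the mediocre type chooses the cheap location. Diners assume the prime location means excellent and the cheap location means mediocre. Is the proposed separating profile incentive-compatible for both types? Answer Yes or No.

Under these beliefs, the prime location earns price premium 32 and the cheap location earns price premium 26.
excellent: the prime location nets 32 − 2 = 30; the cheap location nets 26. excellent prefers the prime location.
mediocre: the prime location nets 32 − 8 = 24; the cheap location nets 26. mediocre prefers the cheap location.
Neither type deviates, so the separating profile is an equilibrium.

Yes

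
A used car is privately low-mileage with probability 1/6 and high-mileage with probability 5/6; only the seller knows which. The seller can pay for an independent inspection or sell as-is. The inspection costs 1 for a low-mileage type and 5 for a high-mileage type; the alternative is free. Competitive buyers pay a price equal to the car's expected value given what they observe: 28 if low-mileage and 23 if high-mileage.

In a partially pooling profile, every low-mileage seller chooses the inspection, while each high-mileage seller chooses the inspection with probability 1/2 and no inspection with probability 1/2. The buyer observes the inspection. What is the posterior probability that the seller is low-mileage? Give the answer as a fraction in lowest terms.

P(the inspection) = (1/6)·1 + (5/6)·(1/2) = 7/12.
By Bayes' rule, P(low-mileage | the inspection) = (1/6) / (7/12) = 2/7.

2/7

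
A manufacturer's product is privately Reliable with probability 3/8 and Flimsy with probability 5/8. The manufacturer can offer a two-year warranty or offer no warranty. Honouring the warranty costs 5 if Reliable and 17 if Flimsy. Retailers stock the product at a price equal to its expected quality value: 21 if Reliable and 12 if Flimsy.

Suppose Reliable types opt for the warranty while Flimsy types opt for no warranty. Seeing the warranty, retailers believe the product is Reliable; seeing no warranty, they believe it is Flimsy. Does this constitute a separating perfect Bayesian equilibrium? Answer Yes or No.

Yes

Under these beliefs, the warranty earns price 21 and no warranty earns price 12.
Reliable: the warranty nets 21 − 5 = 16; no warranty nets 12. Reliable prefers the warranty.
Flimsy: the warranty nets 21 − 17 = 4; no warranty nets 12. Flimsy prefers no warranty.
Neither type deviates, so the separating profile is an equilibrium.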